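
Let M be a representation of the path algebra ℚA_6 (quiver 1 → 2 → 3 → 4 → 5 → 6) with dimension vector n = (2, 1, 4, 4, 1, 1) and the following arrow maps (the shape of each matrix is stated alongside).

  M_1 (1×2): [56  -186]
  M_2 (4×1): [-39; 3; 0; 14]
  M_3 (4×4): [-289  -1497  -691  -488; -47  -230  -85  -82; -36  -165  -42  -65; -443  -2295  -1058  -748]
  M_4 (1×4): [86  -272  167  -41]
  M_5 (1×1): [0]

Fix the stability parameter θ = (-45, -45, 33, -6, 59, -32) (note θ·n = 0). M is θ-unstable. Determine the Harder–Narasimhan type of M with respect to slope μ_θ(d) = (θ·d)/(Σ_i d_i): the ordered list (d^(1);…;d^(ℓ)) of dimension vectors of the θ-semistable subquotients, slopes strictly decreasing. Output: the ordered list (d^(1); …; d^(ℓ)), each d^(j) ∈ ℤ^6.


Interval decomposition of M: I[1,1], I[1,5], I[3,4]^3, I[6,6].
HN type (ℓ=4): μ^(1)=59; μ^(2)=27/2; μ^(3)=-32; μ^(4)=-45

((0, 0, 0, 0, 1, 0); (0, 0, 4, 4, 0, 0); (0, 0, 0, 0, 0, 1); (2, 1, 0, 0, 0, 0))


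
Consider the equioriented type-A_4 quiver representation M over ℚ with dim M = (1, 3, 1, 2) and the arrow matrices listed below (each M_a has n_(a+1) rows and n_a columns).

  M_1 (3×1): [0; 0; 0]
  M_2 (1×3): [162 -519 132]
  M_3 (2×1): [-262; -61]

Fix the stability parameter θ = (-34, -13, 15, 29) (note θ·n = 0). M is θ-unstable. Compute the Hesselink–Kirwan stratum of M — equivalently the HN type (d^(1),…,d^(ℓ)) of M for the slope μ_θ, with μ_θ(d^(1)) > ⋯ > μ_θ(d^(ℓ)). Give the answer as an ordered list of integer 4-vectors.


Via rank(M_{q-1}∘⋯∘M_p): M ≅ I[1,1], I[2,2]^2, I[2,4], I[4,4].
μ_θ-semistable layers: μ^(1)=29; μ^(2)=15; μ^(3)=-13; μ^(4)=-34

((0, 0, 0, 2); (0, 0, 1, 0); (0, 3, 0, 0); (1, 0, 0, 0))


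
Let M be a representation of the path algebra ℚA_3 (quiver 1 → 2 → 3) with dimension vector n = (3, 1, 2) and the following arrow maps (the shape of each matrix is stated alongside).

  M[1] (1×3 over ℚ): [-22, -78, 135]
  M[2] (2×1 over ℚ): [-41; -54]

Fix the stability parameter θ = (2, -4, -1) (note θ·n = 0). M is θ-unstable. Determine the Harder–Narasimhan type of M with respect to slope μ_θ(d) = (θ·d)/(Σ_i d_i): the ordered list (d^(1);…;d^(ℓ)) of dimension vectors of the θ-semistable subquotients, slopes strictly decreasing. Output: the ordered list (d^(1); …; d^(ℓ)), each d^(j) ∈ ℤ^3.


Barcode: M ≅ I[1,1]^2, I[1,3], I[3,3]. HN layers by μ_θ (2 steps, strictly decreasing):
  μ^(1)=2; μ^(2)=-1

((2, 0, 0); (1, 1, 2))


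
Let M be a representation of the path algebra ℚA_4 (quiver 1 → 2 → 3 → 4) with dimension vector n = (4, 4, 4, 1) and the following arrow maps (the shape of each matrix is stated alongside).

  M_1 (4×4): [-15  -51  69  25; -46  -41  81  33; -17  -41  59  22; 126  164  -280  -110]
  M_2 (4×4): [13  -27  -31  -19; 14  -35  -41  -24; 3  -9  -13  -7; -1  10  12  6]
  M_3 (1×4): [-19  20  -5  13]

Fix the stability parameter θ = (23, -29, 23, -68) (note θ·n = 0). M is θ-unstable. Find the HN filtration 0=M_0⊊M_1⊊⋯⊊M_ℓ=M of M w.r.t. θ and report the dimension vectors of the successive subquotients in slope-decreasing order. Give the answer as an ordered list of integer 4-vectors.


Barcode: M ≅ I[1,1], I[1,3]^2, I[1,4], I[2,3]. HN layers by μ_θ (4 steps, strictly decreasing):
  μ^(1)=23; μ^(2)=-3; μ^(3)=-51/4; μ^(4)=-29

((1, 0, 3, 0); (2, 2, 0, 0); (1, 1, 1, 1); (0, 1, 0, 0))


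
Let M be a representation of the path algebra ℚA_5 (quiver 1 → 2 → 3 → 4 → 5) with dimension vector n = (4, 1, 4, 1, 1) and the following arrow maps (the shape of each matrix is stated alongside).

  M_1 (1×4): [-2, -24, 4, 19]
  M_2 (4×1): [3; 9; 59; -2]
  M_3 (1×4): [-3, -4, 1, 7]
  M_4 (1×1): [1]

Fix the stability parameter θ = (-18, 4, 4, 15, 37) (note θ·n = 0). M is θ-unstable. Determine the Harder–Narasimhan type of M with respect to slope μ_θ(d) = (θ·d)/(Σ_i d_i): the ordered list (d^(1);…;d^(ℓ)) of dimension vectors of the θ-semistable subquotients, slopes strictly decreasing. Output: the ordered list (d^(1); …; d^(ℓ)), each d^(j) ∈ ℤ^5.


Barcode: M ≅ I[1,1]^3, I[1,3], I[3,3]^2, I[3,5]. HN layers by μ_θ (4 steps, strictly decreasing):
  μ^(1)=37; μ^(2)=15; μ^(3)=4; μ^(4)=-18

((0, 0, 0, 0, 1); (0, 0, 0, 1, 0); (0, 1, 4, 0, 0); (4, 0, 0, 0, 0))


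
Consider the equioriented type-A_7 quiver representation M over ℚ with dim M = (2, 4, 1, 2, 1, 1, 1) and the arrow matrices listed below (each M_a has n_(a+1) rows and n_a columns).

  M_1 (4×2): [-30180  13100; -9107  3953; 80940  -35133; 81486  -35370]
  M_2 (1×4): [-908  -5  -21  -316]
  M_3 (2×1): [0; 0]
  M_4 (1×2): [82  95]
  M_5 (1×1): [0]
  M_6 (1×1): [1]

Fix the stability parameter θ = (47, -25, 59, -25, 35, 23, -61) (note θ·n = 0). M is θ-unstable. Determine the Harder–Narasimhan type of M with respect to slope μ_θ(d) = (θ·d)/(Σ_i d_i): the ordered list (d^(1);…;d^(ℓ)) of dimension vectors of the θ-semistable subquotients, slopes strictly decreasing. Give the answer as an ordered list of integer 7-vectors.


Interval decomposition of M: I[1,2], I[1,3], I[2,2]^2, I[4,4], I[4,5], I[6,7].
HN type (ℓ=5): μ^(1)=59; μ^(2)=35; μ^(3)=11; μ^(4)=-19; μ^(5)=-25

((0, 0, 1, 0, 0, 0, 0); (0, 0, 0, 0, 1, 0, 0); (2, 2, 0, 0, 0, 0, 0); (0, 0, 0, 0, 0, 1, 1); (0, 2, 0, 2, 0, 0, 0))


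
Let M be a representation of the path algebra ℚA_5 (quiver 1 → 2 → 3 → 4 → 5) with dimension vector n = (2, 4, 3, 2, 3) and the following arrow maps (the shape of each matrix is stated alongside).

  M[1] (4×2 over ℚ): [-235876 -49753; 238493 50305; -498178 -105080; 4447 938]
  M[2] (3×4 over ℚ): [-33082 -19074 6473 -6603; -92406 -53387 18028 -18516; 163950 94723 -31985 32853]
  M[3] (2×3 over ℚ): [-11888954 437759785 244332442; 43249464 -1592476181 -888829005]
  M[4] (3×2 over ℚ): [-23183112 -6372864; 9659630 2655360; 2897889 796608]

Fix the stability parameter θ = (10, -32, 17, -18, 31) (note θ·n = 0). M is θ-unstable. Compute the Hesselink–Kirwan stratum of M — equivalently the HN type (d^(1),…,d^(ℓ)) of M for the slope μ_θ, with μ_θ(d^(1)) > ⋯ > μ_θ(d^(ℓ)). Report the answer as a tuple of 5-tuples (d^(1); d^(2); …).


Via rank(M_{q-1}∘⋯∘M_p): M ≅ I[1,4], I[1,5], I[2,2], I[2,3], I[5,5]^2.
μ_θ-semistable layers: μ^(1)=31; μ^(2)=17; μ^(3)=-1/2; μ^(4)=-11; μ^(5)=-32

((0, 0, 0, 0, 3); (0, 0, 1, 0, 0); (0, 0, 2, 2, 0); (2, 2, 0, 0, 0); (0, 2, 0, 0, 0))


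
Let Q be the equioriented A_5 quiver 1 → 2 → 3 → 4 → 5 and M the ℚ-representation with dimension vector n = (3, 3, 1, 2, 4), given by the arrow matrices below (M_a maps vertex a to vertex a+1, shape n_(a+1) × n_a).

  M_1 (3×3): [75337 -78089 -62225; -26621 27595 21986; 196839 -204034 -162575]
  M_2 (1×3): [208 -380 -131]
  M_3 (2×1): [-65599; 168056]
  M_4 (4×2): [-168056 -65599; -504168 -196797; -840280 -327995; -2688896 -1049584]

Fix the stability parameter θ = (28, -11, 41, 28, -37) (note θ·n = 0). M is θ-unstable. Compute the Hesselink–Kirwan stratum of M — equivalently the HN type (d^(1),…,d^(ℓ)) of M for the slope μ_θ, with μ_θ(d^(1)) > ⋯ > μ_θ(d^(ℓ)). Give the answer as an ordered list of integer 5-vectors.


Via rank(M_{q-1}∘⋯∘M_p): M ≅ I[1,2]^2, I[1,4], I[4,5], I[5,5]^3.
μ_θ-semistable layers: μ^(1)=69/2; μ^(2)=17/2; μ^(3)=-9/2; μ^(4)=-37

((0, 0, 1, 1, 0); (3, 3, 0, 0, 0); (0, 0, 0, 1, 1); (0, 0, 0, 0, 3))


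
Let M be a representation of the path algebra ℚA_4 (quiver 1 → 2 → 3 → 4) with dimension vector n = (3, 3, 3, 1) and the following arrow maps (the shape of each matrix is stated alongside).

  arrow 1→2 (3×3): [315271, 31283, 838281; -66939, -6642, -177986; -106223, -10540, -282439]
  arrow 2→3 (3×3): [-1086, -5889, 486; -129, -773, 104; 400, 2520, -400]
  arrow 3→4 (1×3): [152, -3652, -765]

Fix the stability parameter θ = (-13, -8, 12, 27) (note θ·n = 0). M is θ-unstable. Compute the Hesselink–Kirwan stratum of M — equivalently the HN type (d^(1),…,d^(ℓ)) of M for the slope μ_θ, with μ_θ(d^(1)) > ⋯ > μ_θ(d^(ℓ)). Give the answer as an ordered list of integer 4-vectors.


Via rank(M_{q-1}∘⋯∘M_p): M ≅ I[1,2], I[1,3], I[1,4], I[3,3].
μ_θ-semistable layers: μ^(1)=27; μ^(2)=12; μ^(3)=-8; μ^(4)=-13

((0, 0, 0, 1); (0, 0, 3, 0); (0, 3, 0, 0); (3, 0, 0, 0))


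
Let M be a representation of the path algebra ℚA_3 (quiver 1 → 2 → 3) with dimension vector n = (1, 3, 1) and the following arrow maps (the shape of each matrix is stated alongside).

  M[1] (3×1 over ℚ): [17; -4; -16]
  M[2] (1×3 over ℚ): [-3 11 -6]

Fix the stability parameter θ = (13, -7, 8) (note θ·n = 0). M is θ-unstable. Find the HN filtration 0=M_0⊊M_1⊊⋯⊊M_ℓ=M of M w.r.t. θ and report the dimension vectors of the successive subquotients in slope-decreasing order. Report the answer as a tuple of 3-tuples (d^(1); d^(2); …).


Via rank(M_{q-1}∘⋯∘M_p): M ≅ I[1,3], I[2,2]^2.
μ_θ-semistable layers: μ^(1)=8; μ^(2)=3; μ^(3)=-7

((0, 0, 1); (1, 1, 0); (0, 2, 0))


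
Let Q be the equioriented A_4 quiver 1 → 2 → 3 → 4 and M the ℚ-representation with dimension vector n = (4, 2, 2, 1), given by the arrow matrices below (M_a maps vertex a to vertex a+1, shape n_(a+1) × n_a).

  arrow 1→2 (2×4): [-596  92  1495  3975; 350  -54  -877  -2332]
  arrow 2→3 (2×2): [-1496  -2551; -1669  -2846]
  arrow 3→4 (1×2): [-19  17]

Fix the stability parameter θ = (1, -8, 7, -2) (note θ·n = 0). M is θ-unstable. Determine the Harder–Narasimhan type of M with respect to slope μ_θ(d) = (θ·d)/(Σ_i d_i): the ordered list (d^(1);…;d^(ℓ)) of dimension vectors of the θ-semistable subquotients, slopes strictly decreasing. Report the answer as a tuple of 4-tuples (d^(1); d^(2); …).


Via rank(M_{q-1}∘⋯∘M_p): M ≅ I[1,1]^2, I[1,3], I[1,4].
μ_θ-semistable layers: μ^(1)=7; μ^(2)=5/2; μ^(3)=1; μ^(4)=-7/2

((0, 0, 1, 0); (0, 0, 1, 1); (2, 0, 0, 0); (2, 2, 0, 0))


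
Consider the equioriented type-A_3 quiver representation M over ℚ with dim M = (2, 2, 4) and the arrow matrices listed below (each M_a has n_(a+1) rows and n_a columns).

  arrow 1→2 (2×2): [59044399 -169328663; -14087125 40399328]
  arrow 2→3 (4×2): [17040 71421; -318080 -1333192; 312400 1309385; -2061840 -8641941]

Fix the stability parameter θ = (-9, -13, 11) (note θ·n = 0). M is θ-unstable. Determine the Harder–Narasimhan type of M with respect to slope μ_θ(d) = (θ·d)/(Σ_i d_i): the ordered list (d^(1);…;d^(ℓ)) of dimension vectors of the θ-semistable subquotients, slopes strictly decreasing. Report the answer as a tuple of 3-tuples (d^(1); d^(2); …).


Barcode: M ≅ I[1,2], I[1,3], I[3,3]^3. HN layers by μ_θ (2 steps, strictly decreasing):
  μ^(1)=11; μ^(2)=-11

((0, 0, 4); (2, 2, 0))


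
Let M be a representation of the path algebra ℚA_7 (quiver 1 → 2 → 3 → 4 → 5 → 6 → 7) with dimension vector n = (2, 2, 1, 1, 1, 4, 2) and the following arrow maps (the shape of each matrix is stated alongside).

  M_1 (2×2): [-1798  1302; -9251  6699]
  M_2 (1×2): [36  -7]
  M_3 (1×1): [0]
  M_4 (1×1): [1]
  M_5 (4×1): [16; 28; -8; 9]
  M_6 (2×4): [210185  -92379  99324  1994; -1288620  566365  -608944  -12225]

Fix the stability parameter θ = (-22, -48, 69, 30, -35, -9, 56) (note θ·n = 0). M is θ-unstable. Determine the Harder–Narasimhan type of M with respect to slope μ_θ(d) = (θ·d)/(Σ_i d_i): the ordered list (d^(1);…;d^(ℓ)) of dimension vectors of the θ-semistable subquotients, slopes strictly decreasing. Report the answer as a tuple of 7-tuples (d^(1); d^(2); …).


Via rank(M_{q-1}∘⋯∘M_p): M ≅ I[1,1], I[1,3], I[2,2], I[4,7], I[6,6]^2, I[6,7].
μ_θ-semistable layers: μ^(1)=69; μ^(2)=56; μ^(3)=-14/3; μ^(4)=-9; μ^(5)=-22; μ^(6)=-35; μ^(7)=-48

((0, 0, 1, 0, 0, 0, 0); (0, 0, 0, 0, 0, 0, 2); (0, 0, 0, 1, 1, 1, 0); (0, 0, 0, 0, 0, 3, 0); (1, 0, 0, 0, 0, 0, 0); (1, 1, 0, 0, 0, 0, 0); (0, 1, 0, 0, 0, 0, 0))


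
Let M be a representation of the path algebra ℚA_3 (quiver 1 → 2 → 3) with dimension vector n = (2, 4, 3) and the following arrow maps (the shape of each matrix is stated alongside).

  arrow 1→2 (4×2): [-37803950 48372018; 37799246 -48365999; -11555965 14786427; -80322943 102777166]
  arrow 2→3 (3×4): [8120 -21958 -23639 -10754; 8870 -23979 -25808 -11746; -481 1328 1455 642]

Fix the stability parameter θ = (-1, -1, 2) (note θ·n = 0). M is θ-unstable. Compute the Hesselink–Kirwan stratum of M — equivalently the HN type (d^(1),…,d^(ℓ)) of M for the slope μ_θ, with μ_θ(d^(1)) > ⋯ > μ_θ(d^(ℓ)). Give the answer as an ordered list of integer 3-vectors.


Interval decomposition of M: I[1,3]^2, I[2,2], I[2,3].
HN type (ℓ=2): μ^(1)=2; μ^(2)=-1

((0, 0, 3); (2, 4, 0))


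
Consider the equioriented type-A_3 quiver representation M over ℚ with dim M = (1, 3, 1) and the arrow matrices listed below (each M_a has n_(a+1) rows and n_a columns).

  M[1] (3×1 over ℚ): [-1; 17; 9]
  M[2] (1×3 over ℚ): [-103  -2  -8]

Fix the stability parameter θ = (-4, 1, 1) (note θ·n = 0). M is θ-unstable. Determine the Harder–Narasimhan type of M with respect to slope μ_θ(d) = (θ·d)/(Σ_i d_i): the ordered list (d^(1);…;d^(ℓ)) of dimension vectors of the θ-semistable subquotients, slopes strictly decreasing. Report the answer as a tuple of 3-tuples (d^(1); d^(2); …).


Barcode: M ≅ I[1,3], I[2,2]^2. HN layers by μ_θ (2 steps, strictly decreasing):
  μ^(1)=1; μ^(2)=-4

((0, 3, 1); (1, 0, 0))


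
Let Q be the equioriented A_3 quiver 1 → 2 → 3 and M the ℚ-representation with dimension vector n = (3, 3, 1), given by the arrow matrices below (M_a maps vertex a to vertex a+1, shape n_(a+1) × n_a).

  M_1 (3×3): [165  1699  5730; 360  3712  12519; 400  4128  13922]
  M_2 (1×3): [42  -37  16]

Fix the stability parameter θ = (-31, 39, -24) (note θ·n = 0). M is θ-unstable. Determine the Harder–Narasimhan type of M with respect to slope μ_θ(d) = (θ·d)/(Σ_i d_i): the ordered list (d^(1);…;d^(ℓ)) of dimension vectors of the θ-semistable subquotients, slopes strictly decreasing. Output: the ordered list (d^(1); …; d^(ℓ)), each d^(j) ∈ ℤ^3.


Interval decomposition of M: I[1,1], I[1,2], I[1,3], I[2,2].
HN type (ℓ=3): μ^(1)=39; μ^(2)=15/2; μ^(3)=-31

((0, 2, 0); (0, 1, 1); (3, 0, 0))


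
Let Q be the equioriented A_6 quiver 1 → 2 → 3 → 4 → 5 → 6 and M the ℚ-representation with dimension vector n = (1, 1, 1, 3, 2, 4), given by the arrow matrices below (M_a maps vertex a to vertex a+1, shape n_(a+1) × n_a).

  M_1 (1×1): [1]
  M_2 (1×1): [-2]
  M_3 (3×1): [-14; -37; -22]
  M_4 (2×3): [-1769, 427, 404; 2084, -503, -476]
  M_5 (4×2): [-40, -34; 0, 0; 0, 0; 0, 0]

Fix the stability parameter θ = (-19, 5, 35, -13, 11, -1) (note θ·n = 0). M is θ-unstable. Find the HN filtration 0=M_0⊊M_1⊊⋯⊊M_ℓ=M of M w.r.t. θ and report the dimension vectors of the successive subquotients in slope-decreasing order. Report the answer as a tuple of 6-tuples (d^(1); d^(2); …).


Interval decomposition of M: I[1,6], I[4,4], I[4,5], I[6,6]^3.
HN type (ℓ=6): μ^(1)=11; μ^(2)=8; μ^(3)=5; μ^(4)=-1; μ^(5)=-13; μ^(6)=-19

((0, 0, 0, 0, 1, 0); (0, 0, 1, 1, 1, 1); (0, 1, 0, 0, 0, 0); (0, 0, 0, 0, 0, 3); (0, 0, 0, 2, 0, 0); (1, 0, 0, 0, 0, 0))


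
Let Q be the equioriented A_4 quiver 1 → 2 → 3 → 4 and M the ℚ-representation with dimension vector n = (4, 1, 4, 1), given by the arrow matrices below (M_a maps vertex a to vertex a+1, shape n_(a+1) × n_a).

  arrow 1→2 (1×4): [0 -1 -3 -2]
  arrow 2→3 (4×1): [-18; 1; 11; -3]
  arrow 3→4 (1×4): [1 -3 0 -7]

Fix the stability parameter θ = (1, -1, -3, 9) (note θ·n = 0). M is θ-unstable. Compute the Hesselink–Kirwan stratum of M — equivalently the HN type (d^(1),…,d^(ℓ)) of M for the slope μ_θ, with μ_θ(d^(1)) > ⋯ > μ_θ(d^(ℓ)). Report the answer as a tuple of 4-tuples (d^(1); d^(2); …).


Via rank(M_{q-1}∘⋯∘M_p): M ≅ I[1,1]^3, I[1,3], I[3,3]^2, I[3,4].
μ_θ-semistable layers: μ^(1)=9; μ^(2)=1; μ^(3)=-1; μ^(4)=-3

((0, 0, 0, 1); (3, 0, 0, 0); (1, 1, 1, 0); (0, 0, 3, 0))


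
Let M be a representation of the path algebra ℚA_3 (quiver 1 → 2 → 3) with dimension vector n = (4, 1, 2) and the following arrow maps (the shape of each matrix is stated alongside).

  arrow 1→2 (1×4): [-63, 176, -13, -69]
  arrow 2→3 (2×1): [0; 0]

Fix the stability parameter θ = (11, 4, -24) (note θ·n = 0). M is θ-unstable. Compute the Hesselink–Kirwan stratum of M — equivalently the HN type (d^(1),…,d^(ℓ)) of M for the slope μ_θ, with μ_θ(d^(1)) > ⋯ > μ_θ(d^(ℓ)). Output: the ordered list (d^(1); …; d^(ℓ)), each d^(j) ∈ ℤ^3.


Barcode: M ≅ I[1,1]^3, I[1,2], I[3,3]^2. HN layers by μ_θ (3 steps, strictly decreasing):
  μ^(1)=11; μ^(2)=15/2; μ^(3)=-24

((3, 0, 0); (1, 1, 0); (0, 0, 2))


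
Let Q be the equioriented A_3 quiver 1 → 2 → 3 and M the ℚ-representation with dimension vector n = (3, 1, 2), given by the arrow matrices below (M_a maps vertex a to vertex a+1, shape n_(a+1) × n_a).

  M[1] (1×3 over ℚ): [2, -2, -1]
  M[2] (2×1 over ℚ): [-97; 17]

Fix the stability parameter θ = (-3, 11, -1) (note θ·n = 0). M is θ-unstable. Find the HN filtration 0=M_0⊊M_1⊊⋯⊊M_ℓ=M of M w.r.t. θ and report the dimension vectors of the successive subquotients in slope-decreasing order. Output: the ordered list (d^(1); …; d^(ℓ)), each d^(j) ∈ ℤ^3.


Barcode: M ≅ I[1,1]^2, I[1,3], I[3,3]. HN layers by μ_θ (3 steps, strictly decreasing):
  μ^(1)=5; μ^(2)=-1; μ^(3)=-3

((0, 1, 1); (0, 0, 1); (3, 0, 0))


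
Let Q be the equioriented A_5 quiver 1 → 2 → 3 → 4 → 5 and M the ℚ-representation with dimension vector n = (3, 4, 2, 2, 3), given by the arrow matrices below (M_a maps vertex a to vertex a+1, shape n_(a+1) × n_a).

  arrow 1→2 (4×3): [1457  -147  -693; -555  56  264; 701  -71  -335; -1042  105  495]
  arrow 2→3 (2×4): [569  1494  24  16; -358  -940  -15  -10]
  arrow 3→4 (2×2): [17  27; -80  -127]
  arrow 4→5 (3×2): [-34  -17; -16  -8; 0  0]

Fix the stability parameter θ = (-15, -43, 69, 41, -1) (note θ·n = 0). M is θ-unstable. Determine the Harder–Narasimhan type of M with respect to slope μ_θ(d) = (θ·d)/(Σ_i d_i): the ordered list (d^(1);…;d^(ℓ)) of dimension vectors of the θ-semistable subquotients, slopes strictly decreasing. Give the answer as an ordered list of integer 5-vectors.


Via rank(M_{q-1}∘⋯∘M_p): M ≅ I[1,2], I[1,4], I[1,5], I[2,2], I[5,5]^2.
μ_θ-semistable layers: μ^(1)=55; μ^(2)=109/3; μ^(3)=-1; μ^(4)=-29; μ^(5)=-43

((0, 0, 1, 1, 0); (0, 0, 1, 1, 1); (0, 0, 0, 0, 2); (3, 3, 0, 0, 0); (0, 1, 0, 0, 0))


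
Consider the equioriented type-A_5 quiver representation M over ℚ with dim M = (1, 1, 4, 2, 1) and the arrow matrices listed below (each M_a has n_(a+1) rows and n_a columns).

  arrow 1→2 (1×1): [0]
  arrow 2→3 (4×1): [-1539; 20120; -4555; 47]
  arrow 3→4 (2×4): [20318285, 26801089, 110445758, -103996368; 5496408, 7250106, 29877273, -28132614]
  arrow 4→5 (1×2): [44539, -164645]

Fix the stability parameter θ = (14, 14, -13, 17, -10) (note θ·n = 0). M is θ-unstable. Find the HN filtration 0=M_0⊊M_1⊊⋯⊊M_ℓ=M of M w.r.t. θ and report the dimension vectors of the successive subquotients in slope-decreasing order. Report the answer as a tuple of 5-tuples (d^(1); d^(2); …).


Interval decomposition of M: I[1,1], I[2,5], I[3,3]^2, I[3,4].
HN type (ℓ=5): μ^(1)=17; μ^(2)=14; μ^(3)=7/2; μ^(4)=1/2; μ^(5)=-13

((0, 0, 0, 1, 0); (1, 0, 0, 0, 0); (0, 0, 0, 1, 1); (0, 1, 1, 0, 0); (0, 0, 3, 0, 0))


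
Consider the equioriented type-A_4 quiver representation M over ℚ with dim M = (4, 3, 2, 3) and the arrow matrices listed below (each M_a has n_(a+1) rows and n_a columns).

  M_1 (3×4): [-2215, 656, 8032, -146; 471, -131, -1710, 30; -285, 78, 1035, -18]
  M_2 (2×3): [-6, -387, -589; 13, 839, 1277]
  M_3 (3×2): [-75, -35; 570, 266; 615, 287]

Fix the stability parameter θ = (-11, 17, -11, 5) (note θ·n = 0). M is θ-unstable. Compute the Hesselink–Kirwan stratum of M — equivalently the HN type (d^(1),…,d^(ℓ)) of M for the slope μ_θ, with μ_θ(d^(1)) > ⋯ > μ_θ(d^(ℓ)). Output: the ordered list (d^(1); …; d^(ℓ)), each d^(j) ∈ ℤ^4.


Interval decomposition of M: I[1,1], I[1,2], I[1,3], I[1,4], I[4,4]^2.
HN type (ℓ=4): μ^(1)=17; μ^(2)=5; μ^(3)=3; μ^(4)=-11

((0, 1, 0, 0); (0, 0, 0, 3); (0, 2, 2, 0); (4, 0, 0, 0))


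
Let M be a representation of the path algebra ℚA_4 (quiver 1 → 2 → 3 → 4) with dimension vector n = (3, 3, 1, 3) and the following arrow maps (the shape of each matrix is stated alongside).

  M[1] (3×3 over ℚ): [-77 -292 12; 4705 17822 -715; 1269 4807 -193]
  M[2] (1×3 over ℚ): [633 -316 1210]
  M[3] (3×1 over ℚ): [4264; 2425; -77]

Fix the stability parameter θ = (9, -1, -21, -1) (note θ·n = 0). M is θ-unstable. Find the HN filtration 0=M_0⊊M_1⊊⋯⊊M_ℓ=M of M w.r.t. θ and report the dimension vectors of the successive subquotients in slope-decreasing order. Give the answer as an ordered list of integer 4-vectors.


Interval decomposition of M: I[1,2]^2, I[1,4], I[4,4]^2.
HN type (ℓ=3): μ^(1)=4; μ^(2)=-1; μ^(3)=-13/3

((2, 2, 0, 0); (0, 0, 0, 3); (1, 1, 1, 0))


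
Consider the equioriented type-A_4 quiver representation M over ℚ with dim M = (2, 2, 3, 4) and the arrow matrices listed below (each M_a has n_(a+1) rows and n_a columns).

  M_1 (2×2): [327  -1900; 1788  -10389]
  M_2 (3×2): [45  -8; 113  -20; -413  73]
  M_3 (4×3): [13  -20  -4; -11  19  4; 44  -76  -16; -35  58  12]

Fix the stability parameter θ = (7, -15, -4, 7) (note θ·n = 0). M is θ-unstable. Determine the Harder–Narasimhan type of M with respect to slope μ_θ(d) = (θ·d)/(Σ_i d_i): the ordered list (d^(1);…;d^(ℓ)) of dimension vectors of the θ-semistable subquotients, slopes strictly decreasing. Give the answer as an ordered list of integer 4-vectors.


Interval decomposition of M: I[1,3], I[1,4], I[3,4], I[4,4]^2.
HN type (ℓ=2): μ^(1)=7; μ^(2)=-4

((0, 0, 0, 4); (2, 2, 3, 0))


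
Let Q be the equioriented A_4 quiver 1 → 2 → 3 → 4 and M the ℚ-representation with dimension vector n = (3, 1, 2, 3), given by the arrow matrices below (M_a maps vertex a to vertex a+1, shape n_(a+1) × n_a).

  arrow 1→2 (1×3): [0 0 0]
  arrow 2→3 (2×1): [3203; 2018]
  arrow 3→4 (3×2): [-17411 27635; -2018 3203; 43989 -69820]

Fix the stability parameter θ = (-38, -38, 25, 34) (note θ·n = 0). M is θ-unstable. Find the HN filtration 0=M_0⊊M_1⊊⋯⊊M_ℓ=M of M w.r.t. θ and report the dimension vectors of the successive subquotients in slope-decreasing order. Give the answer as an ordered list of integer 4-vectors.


Barcode: M ≅ I[1,1]^3, I[2,4], I[3,4], I[4,4]. HN layers by μ_θ (3 steps, strictly decreasing):
  μ^(1)=34; μ^(2)=25; μ^(3)=-38

((0, 0, 0, 3); (0, 0, 2, 0); (3, 1, 0, 0))


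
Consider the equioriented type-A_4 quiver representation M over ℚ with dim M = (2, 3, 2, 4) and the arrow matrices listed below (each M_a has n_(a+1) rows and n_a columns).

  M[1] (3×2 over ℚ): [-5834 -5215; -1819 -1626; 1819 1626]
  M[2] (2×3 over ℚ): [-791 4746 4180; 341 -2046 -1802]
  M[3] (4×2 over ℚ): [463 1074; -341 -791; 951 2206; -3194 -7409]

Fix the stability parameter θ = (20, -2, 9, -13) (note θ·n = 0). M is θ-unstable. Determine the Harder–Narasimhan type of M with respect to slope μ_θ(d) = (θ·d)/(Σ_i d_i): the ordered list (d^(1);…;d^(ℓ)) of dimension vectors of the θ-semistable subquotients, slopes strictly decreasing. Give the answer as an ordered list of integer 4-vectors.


Interval decomposition of M: I[1,4]^2, I[2,2], I[4,4]^2.
HN type (ℓ=3): μ^(1)=7/2; μ^(2)=-2; μ^(3)=-13

((2, 2, 2, 2); (0, 1, 0, 0); (0, 0, 0, 2))


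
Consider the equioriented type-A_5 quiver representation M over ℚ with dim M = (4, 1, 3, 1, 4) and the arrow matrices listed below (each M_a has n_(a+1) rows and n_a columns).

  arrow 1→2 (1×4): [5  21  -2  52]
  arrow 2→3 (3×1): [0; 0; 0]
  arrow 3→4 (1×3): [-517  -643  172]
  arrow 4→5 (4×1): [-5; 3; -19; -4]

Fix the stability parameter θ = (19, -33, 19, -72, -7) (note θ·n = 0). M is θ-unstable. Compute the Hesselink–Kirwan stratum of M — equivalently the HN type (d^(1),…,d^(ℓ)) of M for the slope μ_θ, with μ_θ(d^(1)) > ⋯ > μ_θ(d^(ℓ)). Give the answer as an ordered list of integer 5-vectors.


Barcode: M ≅ I[1,1]^3, I[1,2], I[3,3]^2, I[3,5], I[5,5]^3. HN layers by μ_θ (3 steps, strictly decreasing):
  μ^(1)=19; μ^(2)=-7; μ^(3)=-53/2

((3, 0, 2, 0, 0); (1, 1, 0, 0, 4); (0, 0, 1, 1, 0))


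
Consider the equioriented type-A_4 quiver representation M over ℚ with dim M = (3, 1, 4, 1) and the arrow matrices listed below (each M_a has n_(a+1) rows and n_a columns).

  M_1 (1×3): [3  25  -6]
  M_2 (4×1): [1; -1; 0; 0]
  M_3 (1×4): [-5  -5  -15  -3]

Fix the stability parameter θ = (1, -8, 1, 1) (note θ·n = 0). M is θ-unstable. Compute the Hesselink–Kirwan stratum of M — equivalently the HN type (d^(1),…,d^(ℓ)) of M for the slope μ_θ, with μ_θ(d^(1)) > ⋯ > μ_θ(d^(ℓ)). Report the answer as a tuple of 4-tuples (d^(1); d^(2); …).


Barcode: M ≅ I[1,1]^2, I[1,3], I[3,3]^2, I[3,4]. HN layers by μ_θ (2 steps, strictly decreasing):
  μ^(1)=1; μ^(2)=-7/2

((2, 0, 4, 1); (1, 1, 0, 0))


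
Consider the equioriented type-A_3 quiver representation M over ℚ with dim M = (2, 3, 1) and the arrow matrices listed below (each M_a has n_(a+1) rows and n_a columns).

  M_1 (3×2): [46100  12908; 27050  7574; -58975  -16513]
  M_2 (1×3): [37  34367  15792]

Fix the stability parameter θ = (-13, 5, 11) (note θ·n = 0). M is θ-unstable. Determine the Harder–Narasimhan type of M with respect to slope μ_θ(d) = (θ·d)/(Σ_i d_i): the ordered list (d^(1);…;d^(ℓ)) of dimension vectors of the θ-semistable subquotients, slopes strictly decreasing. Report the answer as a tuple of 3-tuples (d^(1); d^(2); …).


Via rank(M_{q-1}∘⋯∘M_p): M ≅ I[1,1], I[1,3], I[2,2]^2.
μ_θ-semistable layers: μ^(1)=11; μ^(2)=5; μ^(3)=-13

((0, 0, 1); (0, 3, 0); (2, 0, 0))


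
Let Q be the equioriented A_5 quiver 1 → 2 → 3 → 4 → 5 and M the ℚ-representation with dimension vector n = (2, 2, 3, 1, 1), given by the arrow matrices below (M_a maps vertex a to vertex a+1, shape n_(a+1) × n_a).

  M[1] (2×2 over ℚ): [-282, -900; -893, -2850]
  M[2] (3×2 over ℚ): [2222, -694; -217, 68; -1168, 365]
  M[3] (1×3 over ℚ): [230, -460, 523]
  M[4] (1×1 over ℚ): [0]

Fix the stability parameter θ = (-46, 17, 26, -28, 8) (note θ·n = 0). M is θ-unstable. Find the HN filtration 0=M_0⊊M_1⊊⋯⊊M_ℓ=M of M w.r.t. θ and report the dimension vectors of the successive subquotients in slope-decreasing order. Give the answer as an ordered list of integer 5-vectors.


Via rank(M_{q-1}∘⋯∘M_p): M ≅ I[1,1], I[1,4], I[2,3], I[3,3], I[5,5].
μ_θ-semistable layers: μ^(1)=26; μ^(2)=17; μ^(3)=8; μ^(4)=5; μ^(5)=-46

((0, 0, 2, 0, 0); (0, 1, 0, 0, 0); (0, 0, 0, 0, 1); (0, 1, 1, 1, 0); (2, 0, 0, 0, 0))


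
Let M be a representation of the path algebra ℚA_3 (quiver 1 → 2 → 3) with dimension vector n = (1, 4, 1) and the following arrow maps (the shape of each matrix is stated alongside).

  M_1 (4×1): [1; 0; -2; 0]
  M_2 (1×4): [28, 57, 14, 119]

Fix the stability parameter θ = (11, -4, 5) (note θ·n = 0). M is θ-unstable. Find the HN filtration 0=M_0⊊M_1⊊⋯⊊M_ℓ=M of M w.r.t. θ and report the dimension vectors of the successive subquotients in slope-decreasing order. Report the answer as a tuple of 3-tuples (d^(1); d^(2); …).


Via rank(M_{q-1}∘⋯∘M_p): M ≅ I[1,2], I[2,2]^2, I[2,3].
μ_θ-semistable layers: μ^(1)=5; μ^(2)=7/2; μ^(3)=-4

((0, 0, 1); (1, 1, 0); (0, 3, 0))


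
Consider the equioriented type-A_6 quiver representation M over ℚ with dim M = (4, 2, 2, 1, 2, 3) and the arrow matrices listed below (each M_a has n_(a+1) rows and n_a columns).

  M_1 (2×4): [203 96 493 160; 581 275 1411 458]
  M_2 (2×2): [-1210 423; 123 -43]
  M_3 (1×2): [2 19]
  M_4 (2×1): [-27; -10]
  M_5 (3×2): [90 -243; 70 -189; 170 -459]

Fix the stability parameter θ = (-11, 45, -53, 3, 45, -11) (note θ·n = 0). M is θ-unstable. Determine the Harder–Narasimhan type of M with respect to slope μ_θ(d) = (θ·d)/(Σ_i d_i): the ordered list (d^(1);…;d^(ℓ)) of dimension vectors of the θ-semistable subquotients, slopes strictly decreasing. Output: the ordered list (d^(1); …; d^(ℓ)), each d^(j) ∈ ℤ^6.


Interval decomposition of M: I[1,1]^2, I[1,3], I[1,5], I[5,6], I[6,6]^2.
HN type (ℓ=5): μ^(1)=45; μ^(2)=17; μ^(3)=3; μ^(4)=-4; μ^(5)=-11

((0, 0, 0, 0, 1, 0); (0, 0, 0, 0, 1, 1); (0, 0, 0, 1, 0, 0); (0, 2, 2, 0, 0, 0); (4, 0, 0, 0, 0, 2))


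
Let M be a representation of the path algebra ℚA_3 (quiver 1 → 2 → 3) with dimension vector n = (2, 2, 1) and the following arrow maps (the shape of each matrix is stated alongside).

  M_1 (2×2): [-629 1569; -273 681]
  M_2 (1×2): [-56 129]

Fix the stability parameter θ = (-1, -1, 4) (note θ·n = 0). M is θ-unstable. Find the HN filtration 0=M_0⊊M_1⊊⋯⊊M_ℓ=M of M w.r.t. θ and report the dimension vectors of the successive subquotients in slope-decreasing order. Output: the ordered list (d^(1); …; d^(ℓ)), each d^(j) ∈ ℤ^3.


Interval decomposition of M: I[1,2], I[1,3].
HN type (ℓ=2): μ^(1)=4; μ^(2)=-1

((0, 0, 1); (2, 2, 0))


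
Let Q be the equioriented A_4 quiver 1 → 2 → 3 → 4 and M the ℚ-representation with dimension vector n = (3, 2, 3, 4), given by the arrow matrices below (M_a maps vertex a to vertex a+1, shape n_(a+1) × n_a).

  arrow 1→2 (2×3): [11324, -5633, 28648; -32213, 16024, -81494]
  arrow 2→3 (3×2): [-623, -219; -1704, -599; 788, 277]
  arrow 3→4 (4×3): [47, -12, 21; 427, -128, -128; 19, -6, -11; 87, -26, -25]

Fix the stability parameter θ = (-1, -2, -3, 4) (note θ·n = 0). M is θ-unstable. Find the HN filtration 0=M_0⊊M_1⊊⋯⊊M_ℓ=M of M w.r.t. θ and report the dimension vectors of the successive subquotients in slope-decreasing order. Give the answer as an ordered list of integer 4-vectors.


Interval decomposition of M: I[1,1], I[1,4]^2, I[3,4], I[4,4].
HN type (ℓ=4): μ^(1)=4; μ^(2)=-1; μ^(3)=-2; μ^(4)=-3

((0, 0, 0, 4); (1, 0, 0, 0); (2, 2, 2, 0); (0, 0, 1, 0))


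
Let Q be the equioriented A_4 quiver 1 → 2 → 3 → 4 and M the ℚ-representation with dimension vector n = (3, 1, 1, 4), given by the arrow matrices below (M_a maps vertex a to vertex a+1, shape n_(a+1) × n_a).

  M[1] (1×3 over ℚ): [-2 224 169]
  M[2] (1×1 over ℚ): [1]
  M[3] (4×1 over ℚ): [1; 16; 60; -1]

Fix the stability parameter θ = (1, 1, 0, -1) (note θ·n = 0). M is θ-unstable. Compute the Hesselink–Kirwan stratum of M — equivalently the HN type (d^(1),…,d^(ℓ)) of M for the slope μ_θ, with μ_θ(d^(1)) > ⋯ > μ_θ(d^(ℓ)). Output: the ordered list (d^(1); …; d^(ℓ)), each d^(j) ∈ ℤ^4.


Interval decomposition of M: I[1,1]^2, I[1,4], I[4,4]^3.
HN type (ℓ=3): μ^(1)=1; μ^(2)=1/4; μ^(3)=-1

((2, 0, 0, 0); (1, 1, 1, 1); (0, 0, 0, 3))


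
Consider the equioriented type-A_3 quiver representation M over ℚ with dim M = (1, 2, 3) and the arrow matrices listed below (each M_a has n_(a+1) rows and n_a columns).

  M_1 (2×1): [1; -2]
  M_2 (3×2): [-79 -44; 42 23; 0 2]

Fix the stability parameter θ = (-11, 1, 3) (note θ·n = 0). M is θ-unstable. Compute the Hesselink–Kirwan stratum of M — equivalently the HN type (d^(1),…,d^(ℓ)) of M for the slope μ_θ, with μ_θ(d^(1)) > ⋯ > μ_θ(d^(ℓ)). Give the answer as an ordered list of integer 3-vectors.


Barcode: M ≅ I[1,3], I[2,3], I[3,3]. HN layers by μ_θ (3 steps, strictly decreasing):
  μ^(1)=3; μ^(2)=1; μ^(3)=-11

((0, 0, 3); (0, 2, 0); (1, 0, 0))


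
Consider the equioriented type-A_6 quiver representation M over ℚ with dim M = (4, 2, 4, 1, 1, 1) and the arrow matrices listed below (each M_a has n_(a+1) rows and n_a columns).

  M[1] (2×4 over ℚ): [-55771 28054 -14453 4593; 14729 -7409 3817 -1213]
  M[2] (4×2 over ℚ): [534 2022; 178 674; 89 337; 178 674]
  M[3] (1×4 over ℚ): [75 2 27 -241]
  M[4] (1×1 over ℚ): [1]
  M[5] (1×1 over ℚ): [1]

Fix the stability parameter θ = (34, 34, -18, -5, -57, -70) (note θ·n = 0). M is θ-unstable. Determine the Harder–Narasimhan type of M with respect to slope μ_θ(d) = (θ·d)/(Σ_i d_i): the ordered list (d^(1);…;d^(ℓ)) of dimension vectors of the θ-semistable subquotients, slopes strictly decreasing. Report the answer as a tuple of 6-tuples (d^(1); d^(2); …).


Via rank(M_{q-1}∘⋯∘M_p): M ≅ I[1,1]^2, I[1,2], I[1,6], I[3,3]^3.
μ_θ-semistable layers: μ^(1)=34; μ^(2)=-41/3; μ^(3)=-18

((3, 1, 0, 0, 0, 0); (1, 1, 1, 1, 1, 1); (0, 0, 3, 0, 0, 0))


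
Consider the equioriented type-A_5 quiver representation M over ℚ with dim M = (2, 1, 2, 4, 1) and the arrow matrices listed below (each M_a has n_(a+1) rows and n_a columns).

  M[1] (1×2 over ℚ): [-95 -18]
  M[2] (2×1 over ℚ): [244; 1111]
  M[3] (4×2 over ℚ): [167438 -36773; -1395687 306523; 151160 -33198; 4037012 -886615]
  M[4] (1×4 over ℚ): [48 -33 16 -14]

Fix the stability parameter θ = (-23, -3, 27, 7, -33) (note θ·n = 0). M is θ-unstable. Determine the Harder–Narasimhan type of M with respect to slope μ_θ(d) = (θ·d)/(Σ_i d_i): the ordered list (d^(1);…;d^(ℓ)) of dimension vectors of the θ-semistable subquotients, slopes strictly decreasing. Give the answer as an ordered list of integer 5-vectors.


Interval decomposition of M: I[1,1], I[1,5], I[3,4], I[4,4]^2.
HN type (ℓ=5): μ^(1)=17; μ^(2)=7; μ^(3)=1/3; μ^(4)=-3; μ^(5)=-23

((0, 0, 1, 1, 0); (0, 0, 0, 2, 0); (0, 0, 1, 1, 1); (0, 1, 0, 0, 0); (2, 0, 0, 0, 0))


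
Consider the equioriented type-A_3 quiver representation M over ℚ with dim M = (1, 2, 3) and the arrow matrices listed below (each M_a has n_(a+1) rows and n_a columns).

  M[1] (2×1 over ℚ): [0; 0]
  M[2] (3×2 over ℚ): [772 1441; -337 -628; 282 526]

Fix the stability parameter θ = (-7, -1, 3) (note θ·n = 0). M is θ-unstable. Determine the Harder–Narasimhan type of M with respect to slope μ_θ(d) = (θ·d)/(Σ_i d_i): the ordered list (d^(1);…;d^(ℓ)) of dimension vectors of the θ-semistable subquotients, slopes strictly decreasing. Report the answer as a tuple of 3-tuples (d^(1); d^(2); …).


Interval decomposition of M: I[1,1], I[2,3]^2, I[3,3].
HN type (ℓ=3): μ^(1)=3; μ^(2)=-1; μ^(3)=-7

((0, 0, 3); (0, 2, 0); (1, 0, 0))


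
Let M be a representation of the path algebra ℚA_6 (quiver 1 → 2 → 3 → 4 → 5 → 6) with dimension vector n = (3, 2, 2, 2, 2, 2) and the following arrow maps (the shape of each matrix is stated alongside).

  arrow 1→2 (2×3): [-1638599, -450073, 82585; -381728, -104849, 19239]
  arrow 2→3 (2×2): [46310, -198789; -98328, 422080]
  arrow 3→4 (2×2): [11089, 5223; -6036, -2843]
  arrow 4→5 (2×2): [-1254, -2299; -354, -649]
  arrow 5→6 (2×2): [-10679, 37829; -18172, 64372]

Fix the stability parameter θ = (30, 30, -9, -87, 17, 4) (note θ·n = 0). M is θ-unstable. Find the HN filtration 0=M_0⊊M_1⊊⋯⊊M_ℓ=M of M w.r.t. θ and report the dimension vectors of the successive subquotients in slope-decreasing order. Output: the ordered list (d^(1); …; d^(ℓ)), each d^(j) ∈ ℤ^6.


Interval decomposition of M: I[1,1], I[1,4], I[1,5], I[5,6], I[6,6].
HN type (ℓ=5): μ^(1)=30; μ^(2)=17; μ^(3)=21/2; μ^(4)=4; μ^(5)=-9

((1, 0, 0, 0, 0, 0); (0, 0, 0, 0, 1, 0); (0, 0, 0, 0, 1, 1); (0, 0, 0, 0, 0, 1); (2, 2, 2, 2, 0, 0))


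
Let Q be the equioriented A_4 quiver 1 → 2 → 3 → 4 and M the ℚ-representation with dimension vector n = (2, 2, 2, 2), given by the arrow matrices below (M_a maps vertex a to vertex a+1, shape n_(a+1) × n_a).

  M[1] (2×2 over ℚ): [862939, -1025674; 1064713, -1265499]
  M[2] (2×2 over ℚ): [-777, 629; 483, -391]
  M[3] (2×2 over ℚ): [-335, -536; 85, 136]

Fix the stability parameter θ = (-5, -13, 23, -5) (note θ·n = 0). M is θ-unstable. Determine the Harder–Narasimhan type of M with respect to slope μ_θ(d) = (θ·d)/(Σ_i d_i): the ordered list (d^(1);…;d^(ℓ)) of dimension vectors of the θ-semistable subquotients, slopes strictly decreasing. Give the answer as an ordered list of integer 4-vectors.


Via rank(M_{q-1}∘⋯∘M_p): M ≅ I[1,2], I[1,4], I[3,3], I[4,4].
μ_θ-semistable layers: μ^(1)=23; μ^(2)=9; μ^(3)=-5; μ^(4)=-9

((0, 0, 1, 0); (0, 0, 1, 1); (0, 0, 0, 1); (2, 2, 0, 0))


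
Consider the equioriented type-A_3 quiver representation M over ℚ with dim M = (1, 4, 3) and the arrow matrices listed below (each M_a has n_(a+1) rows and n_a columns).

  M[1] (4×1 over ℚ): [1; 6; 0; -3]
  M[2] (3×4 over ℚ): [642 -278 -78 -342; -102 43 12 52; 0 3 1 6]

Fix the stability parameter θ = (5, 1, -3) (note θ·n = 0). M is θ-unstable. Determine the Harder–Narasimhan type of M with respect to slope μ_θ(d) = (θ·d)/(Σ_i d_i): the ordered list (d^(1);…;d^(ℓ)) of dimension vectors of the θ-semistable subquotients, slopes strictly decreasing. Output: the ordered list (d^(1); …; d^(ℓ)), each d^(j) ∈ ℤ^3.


Via rank(M_{q-1}∘⋯∘M_p): M ≅ I[1,2], I[2,3]^3.
μ_θ-semistable layers: μ^(1)=3; μ^(2)=-1

((1, 1, 0); (0, 3, 3))


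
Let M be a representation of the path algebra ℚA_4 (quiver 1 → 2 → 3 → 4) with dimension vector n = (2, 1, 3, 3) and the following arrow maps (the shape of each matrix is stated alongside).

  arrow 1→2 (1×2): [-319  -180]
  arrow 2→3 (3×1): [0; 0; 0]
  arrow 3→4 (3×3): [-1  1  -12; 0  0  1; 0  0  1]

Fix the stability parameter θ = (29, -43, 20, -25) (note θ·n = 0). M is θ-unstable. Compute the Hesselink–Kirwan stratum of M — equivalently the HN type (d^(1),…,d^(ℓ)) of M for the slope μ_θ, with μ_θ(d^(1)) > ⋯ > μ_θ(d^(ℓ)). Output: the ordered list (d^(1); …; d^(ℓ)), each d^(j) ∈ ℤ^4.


Barcode: M ≅ I[1,1], I[1,2], I[3,3], I[3,4]^2, I[4,4]. HN layers by μ_θ (5 steps, strictly decreasing):
  μ^(1)=29; μ^(2)=20; μ^(3)=-5/2; μ^(4)=-7; μ^(5)=-25

((1, 0, 0, 0); (0, 0, 1, 0); (0, 0, 2, 2); (1, 1, 0, 0); (0, 0, 0, 1))


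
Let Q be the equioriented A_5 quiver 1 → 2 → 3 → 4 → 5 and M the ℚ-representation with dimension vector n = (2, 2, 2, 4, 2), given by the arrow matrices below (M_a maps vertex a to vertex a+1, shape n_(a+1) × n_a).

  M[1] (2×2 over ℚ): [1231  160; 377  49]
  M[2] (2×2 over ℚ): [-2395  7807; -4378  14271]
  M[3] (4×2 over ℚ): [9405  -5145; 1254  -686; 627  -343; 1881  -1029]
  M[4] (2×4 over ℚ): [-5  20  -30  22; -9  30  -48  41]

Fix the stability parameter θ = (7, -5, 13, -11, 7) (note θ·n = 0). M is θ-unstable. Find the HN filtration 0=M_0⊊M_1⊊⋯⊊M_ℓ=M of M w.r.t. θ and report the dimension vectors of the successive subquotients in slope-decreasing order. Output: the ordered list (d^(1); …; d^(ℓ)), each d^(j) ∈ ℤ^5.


Via rank(M_{q-1}∘⋯∘M_p): M ≅ I[1,3], I[1,5], I[4,4]^2, I[4,5].
μ_θ-semistable layers: μ^(1)=13; μ^(2)=7; μ^(3)=1; μ^(4)=-11

((0, 0, 1, 0, 0); (0, 0, 0, 0, 2); (2, 2, 1, 1, 0); (0, 0, 0, 3, 0))


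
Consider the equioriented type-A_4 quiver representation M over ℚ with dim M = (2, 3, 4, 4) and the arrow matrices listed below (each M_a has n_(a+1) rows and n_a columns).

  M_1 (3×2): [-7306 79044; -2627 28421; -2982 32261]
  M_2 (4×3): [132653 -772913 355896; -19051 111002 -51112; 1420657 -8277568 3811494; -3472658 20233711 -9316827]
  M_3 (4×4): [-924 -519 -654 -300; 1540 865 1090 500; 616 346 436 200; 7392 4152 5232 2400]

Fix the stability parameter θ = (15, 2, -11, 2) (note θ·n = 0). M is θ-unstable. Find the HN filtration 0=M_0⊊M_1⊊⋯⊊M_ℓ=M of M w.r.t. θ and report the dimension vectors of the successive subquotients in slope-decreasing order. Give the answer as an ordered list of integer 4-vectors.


Via rank(M_{q-1}∘⋯∘M_p): M ≅ I[1,3], I[1,4], I[2,3], I[3,3], I[4,4]^3.
μ_θ-semistable layers: μ^(1)=2; μ^(2)=-9/2; μ^(3)=-11

((2, 2, 2, 4); (0, 1, 1, 0); (0, 0, 1, 0))
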